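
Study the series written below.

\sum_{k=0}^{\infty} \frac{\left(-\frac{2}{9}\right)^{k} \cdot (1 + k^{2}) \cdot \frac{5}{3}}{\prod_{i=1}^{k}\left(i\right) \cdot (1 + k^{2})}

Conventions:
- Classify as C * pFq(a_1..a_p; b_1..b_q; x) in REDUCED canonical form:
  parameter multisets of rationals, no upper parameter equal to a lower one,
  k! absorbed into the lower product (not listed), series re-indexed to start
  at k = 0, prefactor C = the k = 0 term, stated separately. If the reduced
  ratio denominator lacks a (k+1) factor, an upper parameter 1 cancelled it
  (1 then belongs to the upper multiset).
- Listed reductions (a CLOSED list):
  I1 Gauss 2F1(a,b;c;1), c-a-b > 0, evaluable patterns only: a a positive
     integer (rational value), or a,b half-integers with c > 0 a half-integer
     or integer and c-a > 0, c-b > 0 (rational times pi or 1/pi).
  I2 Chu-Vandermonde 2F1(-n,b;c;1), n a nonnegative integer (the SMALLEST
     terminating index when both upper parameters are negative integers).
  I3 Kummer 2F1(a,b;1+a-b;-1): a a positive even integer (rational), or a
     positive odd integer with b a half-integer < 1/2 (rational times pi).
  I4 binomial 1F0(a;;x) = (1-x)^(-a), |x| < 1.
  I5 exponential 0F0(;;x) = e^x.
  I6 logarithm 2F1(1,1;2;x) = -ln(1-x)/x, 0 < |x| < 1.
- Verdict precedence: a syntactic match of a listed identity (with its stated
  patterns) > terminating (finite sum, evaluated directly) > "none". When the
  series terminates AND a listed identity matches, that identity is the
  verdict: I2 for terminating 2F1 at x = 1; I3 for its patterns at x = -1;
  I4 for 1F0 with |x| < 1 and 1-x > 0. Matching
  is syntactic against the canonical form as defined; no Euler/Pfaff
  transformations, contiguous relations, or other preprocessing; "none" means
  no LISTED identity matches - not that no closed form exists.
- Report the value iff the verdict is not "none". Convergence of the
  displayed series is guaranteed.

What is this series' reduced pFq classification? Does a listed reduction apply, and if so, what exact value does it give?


Canonical form: C = \frac{5}{3} times 0F0 with upper {-}, lower {-}, x = -\frac{2}{9}. Verdict: this is the exponential series (I5) (the 0F0 exponential series at x = -\frac{2}{9}). Exact value: \frac{5}{3} \cdot e^{-\frac{2}{9}}.

Structural cue: t_0 being \frac{5}{3}, striking the common factor k^2 + 1 reduces the term (prefactor 5/3).
Ratio: r(k) = -\frac{2}{9} * 1 / [(k+1)] - rational in k. x = -\frac{2}{9}; t_0 = \frac{5}{3}; negate the roots.


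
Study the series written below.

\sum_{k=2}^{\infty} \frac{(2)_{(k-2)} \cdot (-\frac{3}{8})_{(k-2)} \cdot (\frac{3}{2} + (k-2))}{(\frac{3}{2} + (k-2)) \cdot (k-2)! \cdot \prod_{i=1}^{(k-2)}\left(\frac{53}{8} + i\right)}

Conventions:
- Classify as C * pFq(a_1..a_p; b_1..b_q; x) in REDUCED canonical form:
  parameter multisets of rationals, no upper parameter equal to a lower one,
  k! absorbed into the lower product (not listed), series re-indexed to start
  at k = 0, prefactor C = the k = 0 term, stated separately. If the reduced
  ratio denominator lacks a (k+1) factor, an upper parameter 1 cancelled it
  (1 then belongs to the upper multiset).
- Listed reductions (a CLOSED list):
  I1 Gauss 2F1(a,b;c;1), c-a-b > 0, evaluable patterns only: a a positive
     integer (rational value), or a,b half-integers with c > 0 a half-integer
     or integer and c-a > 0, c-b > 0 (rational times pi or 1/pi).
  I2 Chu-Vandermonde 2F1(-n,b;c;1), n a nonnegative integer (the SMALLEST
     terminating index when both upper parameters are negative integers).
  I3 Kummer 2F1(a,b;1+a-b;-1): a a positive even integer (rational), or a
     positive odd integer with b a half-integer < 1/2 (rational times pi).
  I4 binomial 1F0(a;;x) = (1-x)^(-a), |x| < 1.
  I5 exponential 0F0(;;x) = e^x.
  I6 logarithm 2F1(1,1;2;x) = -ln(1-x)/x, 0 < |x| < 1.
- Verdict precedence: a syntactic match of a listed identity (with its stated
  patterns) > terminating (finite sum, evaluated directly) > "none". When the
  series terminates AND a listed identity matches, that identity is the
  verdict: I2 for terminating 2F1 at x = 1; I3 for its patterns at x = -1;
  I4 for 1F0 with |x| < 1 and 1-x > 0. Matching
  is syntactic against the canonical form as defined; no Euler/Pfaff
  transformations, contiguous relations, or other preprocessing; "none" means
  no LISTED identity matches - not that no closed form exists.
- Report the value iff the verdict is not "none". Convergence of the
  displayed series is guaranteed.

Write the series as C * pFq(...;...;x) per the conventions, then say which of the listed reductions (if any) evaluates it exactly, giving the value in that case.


With C = 1: the canonical form is 2F1(-\frac{3}{8}, 2; \frac{61}{8}; 1). Verdict (x = 1): Gauss's theorem (I1) applies (x = 1: the Gamma ratio telescopes since c-a-b = 6 > 0 and a = 2 in Z>0). Sum: \frac{795}{896}.

First insight: t_0 being 1, k + 3/2 divides numerator and denominator alike; prefactor 1 after cancelling.
Ratio: r(k) = 1 * (k-\frac{3}{8}) (k+2) / [(k+\frac{61}{8}) (k+1)] - rational in k, leading ratio 1; with t_0 = 1, classification follows.


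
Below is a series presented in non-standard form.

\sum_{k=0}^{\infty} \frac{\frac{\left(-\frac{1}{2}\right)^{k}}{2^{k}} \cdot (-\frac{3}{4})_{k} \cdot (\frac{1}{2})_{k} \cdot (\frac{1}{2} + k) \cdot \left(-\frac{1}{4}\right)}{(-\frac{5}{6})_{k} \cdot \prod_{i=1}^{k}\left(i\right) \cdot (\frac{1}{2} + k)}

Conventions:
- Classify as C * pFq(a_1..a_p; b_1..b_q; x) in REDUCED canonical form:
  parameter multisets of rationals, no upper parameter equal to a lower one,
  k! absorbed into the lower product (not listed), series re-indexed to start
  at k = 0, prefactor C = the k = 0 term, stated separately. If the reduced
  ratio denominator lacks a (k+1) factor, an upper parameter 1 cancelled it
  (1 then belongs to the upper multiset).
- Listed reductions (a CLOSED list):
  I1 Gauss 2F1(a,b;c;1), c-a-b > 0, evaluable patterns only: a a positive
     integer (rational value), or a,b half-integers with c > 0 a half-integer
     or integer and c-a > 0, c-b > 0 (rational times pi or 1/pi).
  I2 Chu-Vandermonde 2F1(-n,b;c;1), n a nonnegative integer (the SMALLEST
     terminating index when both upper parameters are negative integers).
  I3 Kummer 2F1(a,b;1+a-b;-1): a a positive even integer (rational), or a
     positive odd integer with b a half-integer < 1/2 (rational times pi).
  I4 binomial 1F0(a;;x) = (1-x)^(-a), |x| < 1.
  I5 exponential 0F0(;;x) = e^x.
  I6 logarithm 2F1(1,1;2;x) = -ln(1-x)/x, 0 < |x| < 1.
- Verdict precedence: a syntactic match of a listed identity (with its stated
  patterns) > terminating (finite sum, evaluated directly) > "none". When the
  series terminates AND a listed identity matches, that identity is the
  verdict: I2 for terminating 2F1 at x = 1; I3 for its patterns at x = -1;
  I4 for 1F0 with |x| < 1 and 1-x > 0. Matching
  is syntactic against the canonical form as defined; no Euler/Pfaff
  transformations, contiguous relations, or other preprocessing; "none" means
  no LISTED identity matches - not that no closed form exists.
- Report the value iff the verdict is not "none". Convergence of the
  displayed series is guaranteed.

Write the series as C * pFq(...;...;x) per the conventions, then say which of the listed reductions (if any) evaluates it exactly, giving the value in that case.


This is -\frac{1}{4} * 2F1(-\frac{3}{4}, \frac{1}{2}; -\frac{5}{6}; -\frac{1}{4}) in reduced canonical form. Verdict: none. A 2F1 with upper {-\frac{3}{4}, \frac{1}{2}} fits none of I1-I6 at x = -\frac{1}{4}; the sum runs forever.

The tell: t_0 being -\frac{1}{4}, the product of the first k integers (C = -1/4) is k!.
Step ratio: r(k) = -\frac{1}{4} * (k-\frac{3}{4}) (k+\frac{1}{2}) / [(k-\frac{5}{6}) (k+1)] - poly over poly, x = -\frac{1}{4} from leading terms; C = -\frac{1}{4} at k = 0.


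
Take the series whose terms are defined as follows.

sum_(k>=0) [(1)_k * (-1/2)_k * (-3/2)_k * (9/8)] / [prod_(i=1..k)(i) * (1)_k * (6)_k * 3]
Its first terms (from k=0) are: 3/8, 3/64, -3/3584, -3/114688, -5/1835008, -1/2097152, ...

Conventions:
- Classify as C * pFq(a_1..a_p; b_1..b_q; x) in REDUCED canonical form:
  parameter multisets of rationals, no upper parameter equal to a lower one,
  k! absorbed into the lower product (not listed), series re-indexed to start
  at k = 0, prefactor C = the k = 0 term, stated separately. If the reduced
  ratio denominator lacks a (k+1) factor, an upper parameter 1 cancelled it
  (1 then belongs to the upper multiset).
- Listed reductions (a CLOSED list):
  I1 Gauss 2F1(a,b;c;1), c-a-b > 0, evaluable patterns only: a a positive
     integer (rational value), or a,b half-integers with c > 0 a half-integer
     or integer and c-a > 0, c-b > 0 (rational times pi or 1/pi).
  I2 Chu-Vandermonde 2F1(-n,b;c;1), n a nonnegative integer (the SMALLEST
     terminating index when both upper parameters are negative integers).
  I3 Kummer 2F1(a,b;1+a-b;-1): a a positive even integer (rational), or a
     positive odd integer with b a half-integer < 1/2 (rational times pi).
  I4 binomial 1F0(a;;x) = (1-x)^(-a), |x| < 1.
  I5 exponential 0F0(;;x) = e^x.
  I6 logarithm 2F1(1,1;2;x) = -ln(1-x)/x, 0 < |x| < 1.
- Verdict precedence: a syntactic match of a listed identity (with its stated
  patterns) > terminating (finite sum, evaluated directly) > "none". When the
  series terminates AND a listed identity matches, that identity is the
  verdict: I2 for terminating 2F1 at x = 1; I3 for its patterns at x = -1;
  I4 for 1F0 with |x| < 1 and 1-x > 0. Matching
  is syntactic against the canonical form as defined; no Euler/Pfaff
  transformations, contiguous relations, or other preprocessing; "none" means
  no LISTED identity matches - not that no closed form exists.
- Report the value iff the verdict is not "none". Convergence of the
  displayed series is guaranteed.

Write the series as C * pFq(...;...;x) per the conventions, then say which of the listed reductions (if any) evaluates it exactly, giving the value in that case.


Key step: t_0 = 3/8 here, and the parameter 1 appears in both the upper and lower lists and cancels.
Term ratio: r(k) = 1 * (k-3/2) (k-1/2) / [(k+6) (k+1)] - poly over poly, x = 1 from leading terms; C = 3/8 at k = 0.

With C = 3/8: the canonical form is 2F1(-3/2, -1/2; 6; 1). Verdict (x = 1): the half-integer Gauss pattern (I1) applies (x = 1; upper {-3/2, -1/2} half-integers, c = 6 in the evaluable pattern). Exact value: (131072/99099) / pi.


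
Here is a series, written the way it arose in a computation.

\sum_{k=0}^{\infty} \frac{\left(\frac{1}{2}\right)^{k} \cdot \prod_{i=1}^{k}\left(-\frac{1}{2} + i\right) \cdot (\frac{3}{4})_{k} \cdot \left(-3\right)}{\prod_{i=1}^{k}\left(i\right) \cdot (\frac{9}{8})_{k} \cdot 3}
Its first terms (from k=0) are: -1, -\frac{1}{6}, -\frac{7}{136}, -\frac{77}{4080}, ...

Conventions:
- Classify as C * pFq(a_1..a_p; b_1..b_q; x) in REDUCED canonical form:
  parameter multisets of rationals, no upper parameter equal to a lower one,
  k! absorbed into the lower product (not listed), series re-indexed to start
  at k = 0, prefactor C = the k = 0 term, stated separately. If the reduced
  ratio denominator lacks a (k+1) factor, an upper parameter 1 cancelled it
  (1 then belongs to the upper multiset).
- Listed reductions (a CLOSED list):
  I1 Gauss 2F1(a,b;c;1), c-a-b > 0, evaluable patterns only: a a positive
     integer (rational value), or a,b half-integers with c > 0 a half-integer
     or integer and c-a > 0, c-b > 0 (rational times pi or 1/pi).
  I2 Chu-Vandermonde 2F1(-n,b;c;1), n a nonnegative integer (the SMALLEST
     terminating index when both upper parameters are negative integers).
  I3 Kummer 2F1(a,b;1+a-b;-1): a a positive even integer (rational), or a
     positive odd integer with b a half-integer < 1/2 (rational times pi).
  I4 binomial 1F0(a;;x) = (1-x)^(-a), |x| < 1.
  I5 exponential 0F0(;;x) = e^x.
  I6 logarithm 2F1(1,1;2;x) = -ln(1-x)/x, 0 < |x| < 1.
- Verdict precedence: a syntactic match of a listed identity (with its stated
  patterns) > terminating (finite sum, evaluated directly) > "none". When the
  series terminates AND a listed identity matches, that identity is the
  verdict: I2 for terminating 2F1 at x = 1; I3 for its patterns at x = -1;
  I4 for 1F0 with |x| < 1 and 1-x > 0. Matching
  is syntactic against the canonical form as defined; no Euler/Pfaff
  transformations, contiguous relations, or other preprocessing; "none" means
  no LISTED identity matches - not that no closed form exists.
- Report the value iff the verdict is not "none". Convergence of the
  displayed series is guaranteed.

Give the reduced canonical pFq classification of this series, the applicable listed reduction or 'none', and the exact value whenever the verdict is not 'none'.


This is -1 * 2F1(\frac{1}{2}, \frac{3}{4}; \frac{9}{8}; \frac{1}{2}) in reduced canonical form. Verdict: none here - no I1-I6 shape fits x = \frac{1}{2} with lower {\frac{9}{8}}.

First insight: with t_0 = -1, the product of the first k integers (C = -1) is k!.
Step ratio: r(k) = \frac{1}{2} * (k+\frac{1}{2}) (k+\frac{3}{4}) / [(k+\frac{9}{8}) (k+1)] - poly over poly, x = \frac{1}{2} from leading terms; C = -1 at k = 0.


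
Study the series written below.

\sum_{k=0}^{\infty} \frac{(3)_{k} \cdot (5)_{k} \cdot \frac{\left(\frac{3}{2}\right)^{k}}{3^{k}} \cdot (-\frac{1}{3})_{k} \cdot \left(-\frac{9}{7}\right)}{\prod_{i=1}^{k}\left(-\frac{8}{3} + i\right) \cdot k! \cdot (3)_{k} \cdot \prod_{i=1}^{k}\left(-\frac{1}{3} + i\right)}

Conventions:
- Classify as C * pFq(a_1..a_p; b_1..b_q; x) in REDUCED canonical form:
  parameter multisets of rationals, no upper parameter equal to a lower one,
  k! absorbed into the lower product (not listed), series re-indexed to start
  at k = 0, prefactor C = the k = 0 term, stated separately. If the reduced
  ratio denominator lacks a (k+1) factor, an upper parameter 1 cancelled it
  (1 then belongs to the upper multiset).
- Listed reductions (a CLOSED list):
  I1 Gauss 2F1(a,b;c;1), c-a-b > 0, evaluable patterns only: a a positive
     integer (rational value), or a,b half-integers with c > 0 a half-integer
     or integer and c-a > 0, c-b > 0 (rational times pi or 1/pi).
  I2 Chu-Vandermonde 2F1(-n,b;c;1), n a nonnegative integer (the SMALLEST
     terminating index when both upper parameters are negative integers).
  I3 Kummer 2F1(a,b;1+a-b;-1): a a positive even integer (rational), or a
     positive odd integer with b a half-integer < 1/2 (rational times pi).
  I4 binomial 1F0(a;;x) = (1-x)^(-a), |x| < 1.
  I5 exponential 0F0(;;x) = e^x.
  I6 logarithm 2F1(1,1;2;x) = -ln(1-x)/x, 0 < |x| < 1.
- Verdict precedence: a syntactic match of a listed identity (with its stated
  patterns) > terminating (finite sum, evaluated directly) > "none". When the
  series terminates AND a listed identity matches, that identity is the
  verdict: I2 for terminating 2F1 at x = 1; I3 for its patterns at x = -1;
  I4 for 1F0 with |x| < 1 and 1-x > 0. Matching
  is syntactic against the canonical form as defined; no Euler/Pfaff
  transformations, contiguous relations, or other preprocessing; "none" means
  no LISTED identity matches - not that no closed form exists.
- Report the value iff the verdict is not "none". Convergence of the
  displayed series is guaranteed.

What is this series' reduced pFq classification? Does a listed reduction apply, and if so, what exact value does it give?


Canonical form: C = -\frac{9}{7} times 2F2 with upper {-\frac{1}{3}, 5}, lower {-\frac{5}{3}, \frac{2}{3}}, x = \frac{1}{2}. Verdict: none here - no I1-I6 shape fits x = \frac{1}{2} with lower {-\frac{5}{3}, \frac{2}{3}}.

Structural cue: from the first term -\frac{9}{7}: the lower running product (prefactor -9/7) is a rising factorial.
Ratio: r(k) = \frac{1}{2} * (k-\frac{1}{3}) (k+5) / [(k-\frac{5}{3}) (k+\frac{2}{3}) (k+1)] - rational; roots negated = parameters, x = \frac{1}{2}, C = -\frac{9}{7}.


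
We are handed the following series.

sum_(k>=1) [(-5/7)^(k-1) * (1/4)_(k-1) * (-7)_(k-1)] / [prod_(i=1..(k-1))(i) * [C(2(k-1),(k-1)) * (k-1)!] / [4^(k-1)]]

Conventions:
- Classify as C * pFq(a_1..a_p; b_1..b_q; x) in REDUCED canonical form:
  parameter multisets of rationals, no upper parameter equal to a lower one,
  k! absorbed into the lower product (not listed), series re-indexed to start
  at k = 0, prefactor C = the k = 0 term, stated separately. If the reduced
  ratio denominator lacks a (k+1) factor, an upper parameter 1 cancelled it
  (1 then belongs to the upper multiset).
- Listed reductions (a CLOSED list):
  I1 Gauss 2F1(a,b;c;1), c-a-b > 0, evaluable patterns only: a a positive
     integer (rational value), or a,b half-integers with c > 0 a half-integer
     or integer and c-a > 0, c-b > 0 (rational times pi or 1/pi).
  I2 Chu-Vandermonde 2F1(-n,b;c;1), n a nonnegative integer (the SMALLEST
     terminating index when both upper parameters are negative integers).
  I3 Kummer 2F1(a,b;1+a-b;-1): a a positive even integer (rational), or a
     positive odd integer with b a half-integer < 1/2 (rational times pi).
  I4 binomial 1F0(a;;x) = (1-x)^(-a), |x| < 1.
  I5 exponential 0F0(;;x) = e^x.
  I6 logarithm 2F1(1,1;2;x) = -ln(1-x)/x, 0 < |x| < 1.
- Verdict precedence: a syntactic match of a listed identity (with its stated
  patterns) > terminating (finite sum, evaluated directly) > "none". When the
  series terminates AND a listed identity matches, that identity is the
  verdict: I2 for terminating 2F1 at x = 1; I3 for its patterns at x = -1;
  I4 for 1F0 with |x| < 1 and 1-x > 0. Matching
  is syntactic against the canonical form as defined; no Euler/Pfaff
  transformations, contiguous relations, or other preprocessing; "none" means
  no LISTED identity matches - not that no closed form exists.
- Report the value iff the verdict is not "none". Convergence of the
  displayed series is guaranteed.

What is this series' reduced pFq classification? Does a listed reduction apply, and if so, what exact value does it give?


Reduced: x = -5/7, 2F1, upper = {-7, 1/4}, lower = {1/2}, C = 1. Verdict: terminating (-7 upstairs). 8 nonzero terms in all; added directly. Its exact value is 20320557779/1159548544.

The tell: t_0 being 1, the lower central binomial (C = 1, x = -5/7) hides (1/2)_k.
Term ratio: r(k) = (-5/7) * (k-7) (k+1/4) / [(k+1/2) (k+1)] - poly over poly, x = (-5/7) from leading terms; C = 1 at k = 0.


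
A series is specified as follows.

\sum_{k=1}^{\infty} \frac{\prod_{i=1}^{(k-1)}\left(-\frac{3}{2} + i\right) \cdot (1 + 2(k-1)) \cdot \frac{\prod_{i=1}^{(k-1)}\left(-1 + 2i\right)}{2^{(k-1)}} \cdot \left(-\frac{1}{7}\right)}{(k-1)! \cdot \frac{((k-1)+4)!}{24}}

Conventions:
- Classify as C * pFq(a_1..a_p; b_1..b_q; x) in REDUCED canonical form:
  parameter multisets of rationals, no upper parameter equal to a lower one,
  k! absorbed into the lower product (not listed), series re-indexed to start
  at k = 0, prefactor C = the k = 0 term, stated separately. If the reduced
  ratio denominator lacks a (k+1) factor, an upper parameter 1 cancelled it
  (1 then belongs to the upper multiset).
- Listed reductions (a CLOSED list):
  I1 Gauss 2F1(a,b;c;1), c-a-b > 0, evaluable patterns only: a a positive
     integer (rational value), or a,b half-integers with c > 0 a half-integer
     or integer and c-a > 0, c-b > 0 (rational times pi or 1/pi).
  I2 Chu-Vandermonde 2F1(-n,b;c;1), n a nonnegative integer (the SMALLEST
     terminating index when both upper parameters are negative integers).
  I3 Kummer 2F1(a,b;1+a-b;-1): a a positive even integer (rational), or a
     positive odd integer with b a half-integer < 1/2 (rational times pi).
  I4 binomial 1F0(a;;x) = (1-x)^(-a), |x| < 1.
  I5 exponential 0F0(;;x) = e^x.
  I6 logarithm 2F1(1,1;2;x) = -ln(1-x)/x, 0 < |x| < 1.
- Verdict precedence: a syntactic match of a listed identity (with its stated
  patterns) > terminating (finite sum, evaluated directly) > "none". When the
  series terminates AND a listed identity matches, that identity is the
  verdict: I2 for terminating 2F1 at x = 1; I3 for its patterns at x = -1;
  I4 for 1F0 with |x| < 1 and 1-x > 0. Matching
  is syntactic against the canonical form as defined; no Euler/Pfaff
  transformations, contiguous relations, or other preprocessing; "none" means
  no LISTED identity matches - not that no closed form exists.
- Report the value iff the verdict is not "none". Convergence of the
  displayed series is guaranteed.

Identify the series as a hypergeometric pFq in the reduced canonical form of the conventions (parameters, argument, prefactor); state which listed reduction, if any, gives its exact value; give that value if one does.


Structural cue: from the first term -\frac{1}{7}: the (2k+1) factor (C = -1/7) shifts (1/2)_k to (3/2)_k.
Adjacent-term ratio: r(k) = 1 * (k-\frac{1}{2}) (k+\frac{3}{2}) / [(k+5) (k+1)] ; factor over Q: parameters, x = 1, and C = -\frac{1}{7}.

Reduced: x = 1, 2F1, upper = {-\frac{1}{2}, \frac{3}{2}}, lower = {5}, C = -\frac{1}{7}. Verdict: the half-integer Gauss pattern (I1) matches (x = 1; upper {-\frac{1}{2}, \frac{3}{2}} half-integers, c = 5 in the evaluable pattern). Hence: \left(-\frac{4096}{11025}\right) / \pi.


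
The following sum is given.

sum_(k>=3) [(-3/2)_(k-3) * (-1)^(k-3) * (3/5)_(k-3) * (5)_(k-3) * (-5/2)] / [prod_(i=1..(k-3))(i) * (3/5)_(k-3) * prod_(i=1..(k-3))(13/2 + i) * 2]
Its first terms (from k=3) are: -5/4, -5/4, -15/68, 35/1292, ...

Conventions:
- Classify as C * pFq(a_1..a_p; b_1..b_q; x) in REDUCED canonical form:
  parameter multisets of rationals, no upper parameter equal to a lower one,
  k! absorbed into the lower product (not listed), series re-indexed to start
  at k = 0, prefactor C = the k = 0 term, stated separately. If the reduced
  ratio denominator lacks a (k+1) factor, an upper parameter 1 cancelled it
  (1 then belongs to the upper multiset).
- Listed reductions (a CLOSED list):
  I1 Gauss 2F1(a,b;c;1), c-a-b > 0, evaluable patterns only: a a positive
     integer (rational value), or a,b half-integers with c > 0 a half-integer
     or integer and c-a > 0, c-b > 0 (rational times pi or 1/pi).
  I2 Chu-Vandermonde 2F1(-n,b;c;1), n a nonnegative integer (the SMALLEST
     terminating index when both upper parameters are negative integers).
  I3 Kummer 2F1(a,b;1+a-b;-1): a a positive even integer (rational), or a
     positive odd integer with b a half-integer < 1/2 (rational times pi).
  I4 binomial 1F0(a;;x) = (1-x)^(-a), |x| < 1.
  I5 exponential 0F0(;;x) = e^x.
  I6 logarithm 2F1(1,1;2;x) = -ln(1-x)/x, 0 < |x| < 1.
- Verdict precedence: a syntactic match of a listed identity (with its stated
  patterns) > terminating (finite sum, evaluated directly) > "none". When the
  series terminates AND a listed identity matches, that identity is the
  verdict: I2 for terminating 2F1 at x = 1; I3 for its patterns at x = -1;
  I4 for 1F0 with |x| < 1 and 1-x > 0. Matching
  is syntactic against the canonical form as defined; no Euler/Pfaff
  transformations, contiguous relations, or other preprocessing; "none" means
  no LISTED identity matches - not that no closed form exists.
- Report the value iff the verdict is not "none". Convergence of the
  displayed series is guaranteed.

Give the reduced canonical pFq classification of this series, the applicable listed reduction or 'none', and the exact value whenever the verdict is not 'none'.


This is -5/4 * 2F1(-3/2, 5; 15/2; -1) in reduced canonical form. Verdict: the Kummer evaluation I3 matches (x = -1; c = 15/2 equals 1+a-b for upper {-3/2, 5}: listed pattern). Value: (-225225/262144) * pi.

First insight: x = (-1) and the parameter 3/5 appears in both the upper and lower lists and cancels.
Step ratio: r(k) = (-1) * (k-3/2) (k+5) / [(k+15/2) (k+1)] - rational; roots negated = parameters, x = (-1), C = -5/4.


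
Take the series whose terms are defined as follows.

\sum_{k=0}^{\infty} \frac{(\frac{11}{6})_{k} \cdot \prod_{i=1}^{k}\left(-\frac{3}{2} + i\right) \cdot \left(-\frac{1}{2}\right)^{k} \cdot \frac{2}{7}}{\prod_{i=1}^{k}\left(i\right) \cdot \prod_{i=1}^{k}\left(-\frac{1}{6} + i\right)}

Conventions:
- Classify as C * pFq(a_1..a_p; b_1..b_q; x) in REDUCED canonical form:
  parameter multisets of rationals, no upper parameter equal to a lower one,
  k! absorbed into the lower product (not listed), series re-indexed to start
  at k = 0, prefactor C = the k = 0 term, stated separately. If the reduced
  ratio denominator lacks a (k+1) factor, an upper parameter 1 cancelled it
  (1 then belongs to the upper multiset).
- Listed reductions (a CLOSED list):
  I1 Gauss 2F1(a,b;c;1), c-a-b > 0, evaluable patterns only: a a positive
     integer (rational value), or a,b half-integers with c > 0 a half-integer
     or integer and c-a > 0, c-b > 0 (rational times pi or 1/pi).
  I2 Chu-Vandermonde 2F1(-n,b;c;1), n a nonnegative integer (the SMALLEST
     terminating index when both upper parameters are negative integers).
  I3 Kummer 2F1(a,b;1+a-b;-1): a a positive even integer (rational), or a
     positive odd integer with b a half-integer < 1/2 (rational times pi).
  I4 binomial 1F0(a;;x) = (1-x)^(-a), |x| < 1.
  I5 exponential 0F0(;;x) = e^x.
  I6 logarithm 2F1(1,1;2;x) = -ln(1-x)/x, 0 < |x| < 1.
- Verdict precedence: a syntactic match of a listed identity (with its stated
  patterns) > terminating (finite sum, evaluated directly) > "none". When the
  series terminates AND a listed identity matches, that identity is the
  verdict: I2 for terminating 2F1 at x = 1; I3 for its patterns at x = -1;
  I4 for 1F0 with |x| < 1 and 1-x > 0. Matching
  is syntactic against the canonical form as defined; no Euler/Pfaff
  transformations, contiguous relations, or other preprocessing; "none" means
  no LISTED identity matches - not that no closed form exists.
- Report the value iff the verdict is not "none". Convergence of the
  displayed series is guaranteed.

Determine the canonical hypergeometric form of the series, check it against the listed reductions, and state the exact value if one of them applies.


Prefactor \frac{2}{7}, argument -\frac{1}{2}: 2F1 with upper {-\frac{1}{2}, \frac{11}{6}} over lower {\frac{5}{6}}. Verdict: none here - no I1-I6 shape fits x = -\frac{1}{2} with lower {\frac{5}{6}}.

Structural cue: from the first term \frac{2}{7}: the product of the first k integers (prefactor 2/7) is k!.
Step ratio: r(k) = -\frac{1}{2} * (k-\frac{1}{2}) (k+\frac{11}{6}) / [(k+\frac{5}{6}) (k+1)] - rational in k. x = -\frac{1}{2}; t_0 = \frac{2}{7}; negate the roots.


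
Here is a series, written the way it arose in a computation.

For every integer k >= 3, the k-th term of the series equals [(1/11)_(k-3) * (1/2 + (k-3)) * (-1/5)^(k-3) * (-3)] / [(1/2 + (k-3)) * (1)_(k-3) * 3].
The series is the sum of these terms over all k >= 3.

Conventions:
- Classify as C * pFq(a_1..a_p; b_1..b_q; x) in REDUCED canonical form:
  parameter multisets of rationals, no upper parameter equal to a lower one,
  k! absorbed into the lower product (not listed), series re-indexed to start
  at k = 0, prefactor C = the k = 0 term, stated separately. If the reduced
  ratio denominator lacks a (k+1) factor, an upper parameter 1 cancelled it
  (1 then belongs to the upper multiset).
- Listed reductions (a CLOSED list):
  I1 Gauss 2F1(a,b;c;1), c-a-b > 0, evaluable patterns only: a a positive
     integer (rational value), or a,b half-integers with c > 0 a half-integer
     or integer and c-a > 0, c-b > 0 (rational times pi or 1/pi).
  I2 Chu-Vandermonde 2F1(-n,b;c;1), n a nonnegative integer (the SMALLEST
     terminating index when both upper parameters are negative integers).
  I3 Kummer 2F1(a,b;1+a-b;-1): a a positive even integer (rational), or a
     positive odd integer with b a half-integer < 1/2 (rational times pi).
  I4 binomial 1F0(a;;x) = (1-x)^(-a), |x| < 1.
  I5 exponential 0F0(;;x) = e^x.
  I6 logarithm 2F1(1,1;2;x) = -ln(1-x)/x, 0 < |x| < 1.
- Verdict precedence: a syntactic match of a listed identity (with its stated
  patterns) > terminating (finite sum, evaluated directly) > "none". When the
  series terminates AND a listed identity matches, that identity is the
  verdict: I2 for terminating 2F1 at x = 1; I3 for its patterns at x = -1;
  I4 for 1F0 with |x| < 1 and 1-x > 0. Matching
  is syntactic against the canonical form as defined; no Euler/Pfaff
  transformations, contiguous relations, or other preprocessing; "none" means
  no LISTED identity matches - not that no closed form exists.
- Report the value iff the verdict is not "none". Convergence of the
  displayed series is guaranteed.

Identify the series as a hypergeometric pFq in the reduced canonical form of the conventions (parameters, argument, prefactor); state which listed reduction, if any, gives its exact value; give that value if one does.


With C = -1: the canonical form is 1F0(1/11; -; -1/5). Verdict: the I4 binomial reduction fires (the 1F0 binomial series: exponent -1/11, x = -1/5). Exact value: (-1) * (6/5)^(-1/11).

The tell: from the first term -1: k + 1/2 divides numerator and denominator alike; C = -1, x = -1/5 after cancelling.
Consecutive-term ratio: r(k) = (-1/5) * (k+1/11) / [(k+1)] - rational in k. x = (-1/5); t_0 = -1; negate the roots.


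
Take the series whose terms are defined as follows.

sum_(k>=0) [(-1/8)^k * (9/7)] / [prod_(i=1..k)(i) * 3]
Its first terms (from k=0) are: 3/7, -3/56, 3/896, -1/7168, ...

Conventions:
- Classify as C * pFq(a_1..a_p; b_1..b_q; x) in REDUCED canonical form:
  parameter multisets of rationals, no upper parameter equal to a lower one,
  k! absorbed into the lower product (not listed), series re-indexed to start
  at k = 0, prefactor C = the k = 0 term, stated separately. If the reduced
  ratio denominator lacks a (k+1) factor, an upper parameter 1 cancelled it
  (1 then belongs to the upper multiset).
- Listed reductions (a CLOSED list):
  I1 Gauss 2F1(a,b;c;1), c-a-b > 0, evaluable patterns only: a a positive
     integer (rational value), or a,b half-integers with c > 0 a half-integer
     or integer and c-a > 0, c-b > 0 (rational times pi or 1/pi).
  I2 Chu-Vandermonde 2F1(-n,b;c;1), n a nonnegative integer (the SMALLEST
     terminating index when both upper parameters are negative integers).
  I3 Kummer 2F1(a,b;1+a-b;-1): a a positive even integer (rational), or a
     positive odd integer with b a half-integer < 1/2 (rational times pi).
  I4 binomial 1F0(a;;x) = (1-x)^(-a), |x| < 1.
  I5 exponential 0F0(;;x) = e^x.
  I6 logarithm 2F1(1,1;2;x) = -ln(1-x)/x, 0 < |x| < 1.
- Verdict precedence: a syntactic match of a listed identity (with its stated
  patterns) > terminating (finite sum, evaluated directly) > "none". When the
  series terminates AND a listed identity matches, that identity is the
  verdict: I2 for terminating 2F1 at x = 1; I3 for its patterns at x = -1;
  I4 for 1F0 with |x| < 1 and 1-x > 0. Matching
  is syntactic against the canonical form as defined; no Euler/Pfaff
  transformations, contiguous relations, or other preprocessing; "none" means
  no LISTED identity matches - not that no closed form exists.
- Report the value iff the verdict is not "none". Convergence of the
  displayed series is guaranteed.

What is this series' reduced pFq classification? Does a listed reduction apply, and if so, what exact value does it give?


Classification (C = 3/7): 0F0 with upper {-}, lower {-}, argument x = -1/8. Verdict: the exponential series (I5) fires (the 0F0 exponential series at x = -1/8). Hence: (3/7) * e^(-1/8).

The tell: with t_0 = 3/7, the constant factors (prefactor 3/7) combine into one prefactor.
Term ratio: r(k) = (-1/8) * 1 / [(k+1)] - rational in k, leading ratio (-1/8); with t_0 = 3/7, classification follows.


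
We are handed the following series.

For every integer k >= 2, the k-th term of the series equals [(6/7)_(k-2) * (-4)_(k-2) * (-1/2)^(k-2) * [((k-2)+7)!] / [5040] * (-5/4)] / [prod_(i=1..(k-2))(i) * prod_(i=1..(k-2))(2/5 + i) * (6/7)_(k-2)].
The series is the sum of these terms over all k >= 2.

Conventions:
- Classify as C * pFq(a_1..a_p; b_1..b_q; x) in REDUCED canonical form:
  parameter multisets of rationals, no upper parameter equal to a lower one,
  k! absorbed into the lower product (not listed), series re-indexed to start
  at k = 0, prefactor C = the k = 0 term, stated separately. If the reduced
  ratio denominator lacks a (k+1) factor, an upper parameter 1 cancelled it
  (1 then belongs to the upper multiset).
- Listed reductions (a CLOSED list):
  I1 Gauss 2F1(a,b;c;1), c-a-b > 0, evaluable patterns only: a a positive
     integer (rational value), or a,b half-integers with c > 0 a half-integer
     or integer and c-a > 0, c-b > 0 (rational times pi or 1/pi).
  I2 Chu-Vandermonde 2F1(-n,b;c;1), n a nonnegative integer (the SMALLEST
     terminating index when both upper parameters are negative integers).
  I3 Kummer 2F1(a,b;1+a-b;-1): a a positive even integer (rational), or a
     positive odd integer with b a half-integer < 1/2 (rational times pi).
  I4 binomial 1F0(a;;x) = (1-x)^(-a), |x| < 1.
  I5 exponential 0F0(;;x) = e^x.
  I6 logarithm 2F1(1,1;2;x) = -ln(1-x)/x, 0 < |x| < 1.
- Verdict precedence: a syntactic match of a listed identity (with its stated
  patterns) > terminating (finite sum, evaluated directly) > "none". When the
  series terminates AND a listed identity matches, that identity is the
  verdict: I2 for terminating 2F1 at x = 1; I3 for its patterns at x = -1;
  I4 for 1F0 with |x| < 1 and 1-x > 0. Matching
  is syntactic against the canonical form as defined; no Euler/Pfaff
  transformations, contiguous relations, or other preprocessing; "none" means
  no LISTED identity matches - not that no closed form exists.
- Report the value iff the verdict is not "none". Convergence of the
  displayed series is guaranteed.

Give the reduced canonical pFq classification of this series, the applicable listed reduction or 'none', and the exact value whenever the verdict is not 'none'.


Prefactor -5/4, argument -1/2: 2F1 with upper {-4, 8} over lower {7/5}. Verdict: terminating. With -4 upstairs the series is a 5-term polynomial sum; evaluated term by term. Hence: -409035/3808.

Key step: x = (-1/2) and the product of the first k integers (C = -5/4, x = -1/2) is k!.
Term ratio: r(k) = (-1/2) * (k-4) (k+8) / [(k+7/5) (k+1)] - rational in k. x = (-1/2); t_0 = -5/4; negate the roots.


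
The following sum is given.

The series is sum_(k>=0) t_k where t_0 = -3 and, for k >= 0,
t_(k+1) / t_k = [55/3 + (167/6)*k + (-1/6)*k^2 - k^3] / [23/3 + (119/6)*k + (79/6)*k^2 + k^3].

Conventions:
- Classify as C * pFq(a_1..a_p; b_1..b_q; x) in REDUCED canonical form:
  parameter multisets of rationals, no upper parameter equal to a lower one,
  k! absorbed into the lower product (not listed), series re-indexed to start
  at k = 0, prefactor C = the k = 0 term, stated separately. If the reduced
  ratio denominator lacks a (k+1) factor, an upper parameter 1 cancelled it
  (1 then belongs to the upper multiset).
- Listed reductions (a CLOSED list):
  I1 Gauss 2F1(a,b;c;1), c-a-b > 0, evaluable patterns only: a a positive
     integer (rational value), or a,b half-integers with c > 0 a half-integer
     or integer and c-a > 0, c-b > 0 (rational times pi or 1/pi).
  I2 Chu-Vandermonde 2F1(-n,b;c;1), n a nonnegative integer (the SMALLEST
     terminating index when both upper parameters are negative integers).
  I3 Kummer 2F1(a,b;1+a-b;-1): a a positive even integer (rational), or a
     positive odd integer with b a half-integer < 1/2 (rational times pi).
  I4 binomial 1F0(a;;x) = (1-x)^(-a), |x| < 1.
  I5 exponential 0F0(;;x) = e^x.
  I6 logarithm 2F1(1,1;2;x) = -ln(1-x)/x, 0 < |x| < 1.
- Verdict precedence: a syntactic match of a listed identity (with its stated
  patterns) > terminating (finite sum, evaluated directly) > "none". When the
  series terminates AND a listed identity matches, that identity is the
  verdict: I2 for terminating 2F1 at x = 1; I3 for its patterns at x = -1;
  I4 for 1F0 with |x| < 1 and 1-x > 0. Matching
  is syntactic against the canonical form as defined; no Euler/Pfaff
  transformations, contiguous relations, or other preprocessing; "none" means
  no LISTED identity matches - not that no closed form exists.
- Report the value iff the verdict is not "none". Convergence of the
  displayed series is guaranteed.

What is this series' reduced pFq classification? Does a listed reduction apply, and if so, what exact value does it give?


Prefactor -3, argument -1: 2F1 with upper {-11/2, 5} over lower {23/2}. Verdict at x = -1: Kummer (I3) matches (x = -1; c = 23/2 equals 1+a-b for upper {-11/2, 5}: listed pattern). Value: (-130945815/16777216) * pi.

Structural cue: from the first term -3: the ratio is unreduced: k + 2/3 divides both sides (prefactor -3).
Adjacent-term ratio: r(k) = (-1) * (k-11/2) (k+5) / [(k+23/2) (k+1)] - poly over poly, x = (-1) from leading terms; C = -3 at k = 0.


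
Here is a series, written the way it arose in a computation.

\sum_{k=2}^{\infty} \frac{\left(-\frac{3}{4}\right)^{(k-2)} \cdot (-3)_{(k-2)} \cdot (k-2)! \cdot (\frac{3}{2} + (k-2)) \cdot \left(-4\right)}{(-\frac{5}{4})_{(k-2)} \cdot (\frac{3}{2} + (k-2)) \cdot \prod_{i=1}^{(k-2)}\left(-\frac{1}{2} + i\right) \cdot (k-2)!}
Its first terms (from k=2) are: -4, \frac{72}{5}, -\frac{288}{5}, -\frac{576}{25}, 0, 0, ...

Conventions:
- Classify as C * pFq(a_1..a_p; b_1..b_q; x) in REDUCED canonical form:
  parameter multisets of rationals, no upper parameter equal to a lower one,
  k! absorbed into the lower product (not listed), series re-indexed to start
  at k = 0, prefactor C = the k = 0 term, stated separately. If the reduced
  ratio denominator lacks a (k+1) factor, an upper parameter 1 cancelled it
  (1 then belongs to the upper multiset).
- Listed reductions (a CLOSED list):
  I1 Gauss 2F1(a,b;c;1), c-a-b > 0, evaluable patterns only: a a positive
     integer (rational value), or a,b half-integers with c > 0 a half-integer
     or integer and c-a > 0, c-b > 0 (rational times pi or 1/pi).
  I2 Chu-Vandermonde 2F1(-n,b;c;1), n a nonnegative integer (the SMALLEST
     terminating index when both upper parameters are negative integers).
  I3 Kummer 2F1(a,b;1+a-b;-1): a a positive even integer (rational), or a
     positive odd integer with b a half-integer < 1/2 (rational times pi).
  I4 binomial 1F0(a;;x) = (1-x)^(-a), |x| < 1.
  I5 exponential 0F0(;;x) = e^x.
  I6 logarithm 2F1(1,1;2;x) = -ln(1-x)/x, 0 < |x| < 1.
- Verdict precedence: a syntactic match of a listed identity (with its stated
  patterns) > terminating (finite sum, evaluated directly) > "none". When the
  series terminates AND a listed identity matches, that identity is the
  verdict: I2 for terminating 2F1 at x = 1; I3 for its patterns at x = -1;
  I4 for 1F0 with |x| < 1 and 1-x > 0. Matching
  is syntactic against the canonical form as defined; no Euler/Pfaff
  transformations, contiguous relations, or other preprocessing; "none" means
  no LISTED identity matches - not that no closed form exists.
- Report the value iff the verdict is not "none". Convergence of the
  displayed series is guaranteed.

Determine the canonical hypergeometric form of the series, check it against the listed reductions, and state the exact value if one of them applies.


This is -4 * 2F2(-3, 1; -\frac{5}{4}, \frac{1}{2}; -\frac{3}{4}) in reduced canonical form. Verdict: terminating (-3 upstairs). 4 nonzero terms in all; added directly. Its exact value is -\frac{1756}{25}.

The tell: t_0 = -4 here, and the factorial ratio (prefactor -4) (k+a-1)!/(a-1)! is a rising factorial (a)_k.
Step ratio: r(k) = -\frac{3}{4} * (k-3) (k+1) / [(k-\frac{5}{4}) (k+\frac{1}{2}) (k+1)] - rational in k. x = -\frac{3}{4}; t_0 = -4; negate the roots.


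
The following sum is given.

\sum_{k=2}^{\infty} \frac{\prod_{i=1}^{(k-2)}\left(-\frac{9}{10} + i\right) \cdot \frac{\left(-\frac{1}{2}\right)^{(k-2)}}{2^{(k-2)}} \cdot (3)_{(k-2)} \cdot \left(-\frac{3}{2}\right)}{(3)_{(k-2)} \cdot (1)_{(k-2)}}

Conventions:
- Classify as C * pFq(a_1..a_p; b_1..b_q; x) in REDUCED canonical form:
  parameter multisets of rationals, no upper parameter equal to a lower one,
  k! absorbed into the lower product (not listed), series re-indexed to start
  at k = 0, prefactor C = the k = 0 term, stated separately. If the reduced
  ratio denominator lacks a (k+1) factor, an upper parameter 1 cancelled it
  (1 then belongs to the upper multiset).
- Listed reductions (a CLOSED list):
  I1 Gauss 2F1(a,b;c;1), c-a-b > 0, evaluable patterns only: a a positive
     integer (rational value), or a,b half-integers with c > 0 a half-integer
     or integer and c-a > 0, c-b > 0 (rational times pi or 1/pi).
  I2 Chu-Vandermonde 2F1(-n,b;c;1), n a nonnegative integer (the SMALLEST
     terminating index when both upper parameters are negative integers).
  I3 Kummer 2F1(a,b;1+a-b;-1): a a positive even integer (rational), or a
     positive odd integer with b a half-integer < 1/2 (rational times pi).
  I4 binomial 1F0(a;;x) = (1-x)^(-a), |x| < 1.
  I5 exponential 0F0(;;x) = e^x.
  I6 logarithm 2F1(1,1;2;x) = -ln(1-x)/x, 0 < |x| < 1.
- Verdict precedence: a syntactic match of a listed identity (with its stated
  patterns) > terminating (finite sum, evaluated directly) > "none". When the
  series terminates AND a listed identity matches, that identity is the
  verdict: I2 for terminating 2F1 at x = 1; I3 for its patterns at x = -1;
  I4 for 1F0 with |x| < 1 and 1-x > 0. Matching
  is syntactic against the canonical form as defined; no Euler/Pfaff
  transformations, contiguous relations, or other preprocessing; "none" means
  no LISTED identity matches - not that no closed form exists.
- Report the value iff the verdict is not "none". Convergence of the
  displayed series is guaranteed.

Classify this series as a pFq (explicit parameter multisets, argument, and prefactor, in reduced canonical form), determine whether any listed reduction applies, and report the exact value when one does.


At argument -\frac{1}{4}: a 1F0 with upper {\frac{1}{10}}, lower {-}, scaled by C = -\frac{3}{2}. Verdict (x = -\frac{1}{4}): the I4 binomial reduction applies (the 1F0 binomial series: exponent -1/10, x = -\frac{1}{4}). Value: \left(-\frac{3}{2}\right) \cdot \left(\frac{5}{4}\right)^{-\frac{1}{10}}.

First insight: t_0 = -\frac{3}{2} here, and the parameter 3 appears in both the upper and lower lists and cancels.
Ratio: r(k) = -\frac{1}{4} * (k+\frac{1}{10}) / [(k+1)] - rational in k. x = -\frac{1}{4}; t_0 = -\frac{3}{2}; negate the roots.
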